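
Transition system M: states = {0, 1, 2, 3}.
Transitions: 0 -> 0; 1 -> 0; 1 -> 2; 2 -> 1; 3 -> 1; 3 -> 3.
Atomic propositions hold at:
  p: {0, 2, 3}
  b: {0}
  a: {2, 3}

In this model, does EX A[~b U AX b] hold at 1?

Sat(~b) = {1, 2, 3}
Sat(AX b) = {s : every successor in {0}} = {0}
A[~b U AX b]: least fixpoint, start Z0 = Sat(AX b) = {0}, add states in Sat(~b) with every successor in Z. Already a fixed point.
Sat(A[~b U AX b]) = {0}
Sat(EX A[~b U AX b]) = {s : some successor in {0}} = {0, 1}
1 ∈ Sat(EX A[~b U AX b]) = {0, 1}, so the formula holds at 1.

Yes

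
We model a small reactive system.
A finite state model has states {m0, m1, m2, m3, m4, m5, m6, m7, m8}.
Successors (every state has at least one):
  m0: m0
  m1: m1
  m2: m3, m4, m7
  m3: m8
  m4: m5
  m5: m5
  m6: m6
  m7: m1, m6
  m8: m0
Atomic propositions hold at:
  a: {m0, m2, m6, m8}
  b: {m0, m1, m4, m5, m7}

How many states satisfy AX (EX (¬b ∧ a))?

1

Sat(¬b) = {m2, m3, m6, m8}
Sat(¬b ∧ a) = {m2, m6, m8}
Sat(EX (¬b ∧ a)) = {s : some successor in {m2, m6, m8}} = {m3, m6, m7}
Sat(AX (EX (¬b ∧ a))) = {s : every successor in {m3, m6, m7}} = {m6}
|Sat(AX (EX (¬b ∧ a)))| = |{m6}| = 1.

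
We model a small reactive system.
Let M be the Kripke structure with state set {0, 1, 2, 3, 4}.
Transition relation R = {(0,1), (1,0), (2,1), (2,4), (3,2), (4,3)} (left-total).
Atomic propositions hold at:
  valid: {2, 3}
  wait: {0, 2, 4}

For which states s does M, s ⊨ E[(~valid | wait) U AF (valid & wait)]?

Sat(~valid) = {0, 1, 4}
Sat(~valid | wait) = {0, 1, 2, 4}
Sat(valid & wait) = {2}
AF (valid & wait): least fixpoint, start Z0 = {2}, add states with every successor in Z. Z1 = {2, 3}; Z2 = {2, 3, 4}; fixed.
Sat(AF (valid & wait)) = {2, 3, 4}
E[(~valid | wait) U AF (valid & wait)]: least fixpoint, start Z0 = Sat(AF (valid & wait)) = {2, 3, 4}, add states in Sat(~valid | wait) with some successor in Z. Already a fixed point.
Sat(E[(~valid | wait) U AF (valid & wait)]) = {2, 3, 4}

{2, 3, 4}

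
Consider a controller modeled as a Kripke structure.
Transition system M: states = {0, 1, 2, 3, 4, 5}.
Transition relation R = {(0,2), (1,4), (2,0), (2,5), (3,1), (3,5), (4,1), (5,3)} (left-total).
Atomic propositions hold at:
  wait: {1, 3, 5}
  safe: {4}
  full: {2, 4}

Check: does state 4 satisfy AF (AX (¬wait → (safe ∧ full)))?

Sat(¬wait) = {0, 2, 4}
Sat(safe ∧ full) = {4}
Sat(¬wait → (safe ∧ full)) = {1, 3, 4, 5}
Sat(AX (¬wait → (safe ∧ full))) = {s : every successor in {1, 3, 4, 5}} = {1, 3, 4, 5}
AF (AX (¬wait → (safe ∧ full))): least fixpoint, start Z0 = {1, 3, 4, 5}, add states with every successor in Z. Already a fixed point.
Sat(AF (AX (¬wait → (safe ∧ full)))) = {1, 3, 4, 5}
4 ∈ Sat(AF (AX (¬wait → (safe ∧ full)))) = {1, 3, 4, 5}, so the formula holds at 4.

Yes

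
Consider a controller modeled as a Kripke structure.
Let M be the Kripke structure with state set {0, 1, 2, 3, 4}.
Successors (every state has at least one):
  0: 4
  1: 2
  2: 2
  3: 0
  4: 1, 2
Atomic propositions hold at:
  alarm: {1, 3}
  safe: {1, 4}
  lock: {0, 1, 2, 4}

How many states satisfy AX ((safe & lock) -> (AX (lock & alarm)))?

Sat(safe & lock) = {1, 4}
Sat(lock & alarm) = {1}
Sat(AX (lock & alarm)) = {s : every successor in {1}} = ∅
Sat((safe & lock) -> (AX (lock & alarm))) = {0, 2, 3}
Sat(AX ((safe & lock) -> (AX (lock & alarm)))) = {s : every successor in {0, 2, 3}} = {1, 2, 3}
|Sat(AX ((safe & lock) -> (AX (lock & alarm))))| = |{1, 2, 3}| = 3.

3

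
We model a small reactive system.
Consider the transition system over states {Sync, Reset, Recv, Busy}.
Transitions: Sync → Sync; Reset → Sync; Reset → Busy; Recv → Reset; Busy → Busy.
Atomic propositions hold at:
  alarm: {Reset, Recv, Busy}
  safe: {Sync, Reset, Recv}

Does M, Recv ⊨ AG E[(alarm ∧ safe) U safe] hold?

Sat(alarm ∧ safe) = {Reset, Recv}
E[(alarm ∧ safe) U safe]: least fixpoint, start Z0 = Sat(safe) = {Sync, Reset, Recv}, add states in Sat(alarm ∧ safe) with some successor in Z. Already a fixed point.
Sat(E[(alarm ∧ safe) U safe]) = {Sync, Reset, Recv}
AG E[(alarm ∧ safe) U safe]: greatest fixpoint, start Z0 = {Sync, Reset, Recv}, keep only states in Sat with every successor in Z. Z1 = {Sync, Recv}; Z2 = {Sync}; fixed.
Sat(AG E[(alarm ∧ safe) U safe]) = {Sync}
Recv ∉ Sat(AG E[(alarm ∧ safe) U safe]) = {Sync}, so the formula does not hold at Recv.

No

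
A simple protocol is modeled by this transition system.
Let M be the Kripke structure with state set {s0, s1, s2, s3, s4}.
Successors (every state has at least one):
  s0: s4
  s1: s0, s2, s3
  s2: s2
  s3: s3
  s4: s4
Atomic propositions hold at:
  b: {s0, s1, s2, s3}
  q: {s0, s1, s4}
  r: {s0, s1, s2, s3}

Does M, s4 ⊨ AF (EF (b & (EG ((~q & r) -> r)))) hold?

Sat(~q) = {s2, s3}
Sat(~q & r) = {s2, s3}
Sat((~q & r) -> r) = {s0, s1, s2, s3, s4}
EG ((~q & r) -> r): greatest fixpoint, start Z0 = {s0, s1, s2, s3, s4}, keep only states in Sat with some successor in Z. Already a fixed point.
Sat(EG ((~q & r) -> r)) = {s0, s1, s2, s3, s4}
Sat(b & (EG ((~q & r) -> r))) = {s0, s1, s2, s3}
EF (b & (EG ((~q & r) -> r))): least fixpoint, start Z0 = {s0, s1, s2, s3}, add states with some successor in Z. Already a fixed point.
Sat(EF (b & (EG ((~q & r) -> r)))) = {s0, s1, s2, s3}
AF (EF (b & (EG ((~q & r) -> r)))): least fixpoint, start Z0 = {s0, s1, s2, s3}, add states with every successor in Z. Already a fixed point.
Sat(AF (EF (b & (EG ((~q & r) -> r))))) = {s0, s1, s2, s3}
s4 ∉ Sat(AF (EF (b & (EG ((~q & r) -> r))))) = {s0, s1, s2, s3}, so the formula does not hold at s4.

No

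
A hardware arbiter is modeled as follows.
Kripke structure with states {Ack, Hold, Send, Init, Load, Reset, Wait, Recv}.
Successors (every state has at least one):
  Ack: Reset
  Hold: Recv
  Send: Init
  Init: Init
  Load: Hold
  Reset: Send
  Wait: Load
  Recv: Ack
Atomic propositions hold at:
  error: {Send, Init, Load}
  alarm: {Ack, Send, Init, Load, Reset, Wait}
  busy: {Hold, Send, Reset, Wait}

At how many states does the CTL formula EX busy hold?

Sat(EX busy) = {s : some successor in {Hold, Send, Reset, Wait}} = {Ack, Load, Reset}
|Sat(EX busy)| = |{Ack, Load, Reset}| = 3.

3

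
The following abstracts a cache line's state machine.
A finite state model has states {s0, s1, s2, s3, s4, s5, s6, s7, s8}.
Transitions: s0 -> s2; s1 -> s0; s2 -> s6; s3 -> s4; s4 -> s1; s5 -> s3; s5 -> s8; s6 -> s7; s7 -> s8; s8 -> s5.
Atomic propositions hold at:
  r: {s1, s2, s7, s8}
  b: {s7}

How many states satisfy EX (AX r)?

Sat(AX r) = {s : every successor in {s1, s2, s7, s8}} = {s0, s4, s6, s7}
Sat(EX (AX r)) = {s : some successor in {s0, s4, s6, s7}} = {s1, s2, s3, s6}
|Sat(EX (AX r))| = |{s1, s2, s3, s6}| = 4.

4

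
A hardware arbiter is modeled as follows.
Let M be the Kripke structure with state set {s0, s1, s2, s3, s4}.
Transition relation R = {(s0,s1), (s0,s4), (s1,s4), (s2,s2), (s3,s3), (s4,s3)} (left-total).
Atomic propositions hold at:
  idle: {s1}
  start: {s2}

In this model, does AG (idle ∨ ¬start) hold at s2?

No

Sat(¬start) = {s0, s1, s3, s4}
Sat(idle ∨ ¬start) = {s0, s1, s3, s4}
AG (idle ∨ ¬start): greatest fixpoint, start Z0 = {s0, s1, s3, s4}, keep only states in Sat with every successor in Z. Already a fixed point.
Sat(AG (idle ∨ ¬start)) = {s0, s1, s3, s4}
s2 ∉ Sat(AG (idle ∨ ¬start)) = {s0, s1, s3, s4}, so the formula does not hold at s2.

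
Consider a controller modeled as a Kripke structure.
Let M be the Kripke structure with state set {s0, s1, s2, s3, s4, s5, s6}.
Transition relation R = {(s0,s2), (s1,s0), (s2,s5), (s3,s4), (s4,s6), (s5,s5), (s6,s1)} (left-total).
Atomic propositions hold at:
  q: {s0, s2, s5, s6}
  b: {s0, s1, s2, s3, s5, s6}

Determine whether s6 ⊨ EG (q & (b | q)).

Sat(b | q) = {s0, s1, s2, s3, s5, s6}
Sat(q & (b | q)) = {s0, s2, s5, s6}
EG (q & (b | q)): greatest fixpoint, start Z0 = {s0, s2, s5, s6}, keep only states in Sat with some successor in Z. Z1 = {s0, s2, s5}; fixed.
Sat(EG (q & (b | q))) = {s0, s2, s5}
s6 ∉ Sat(EG (q & (b | q))) = {s0, s2, s5}, so the formula does not hold at s6.

No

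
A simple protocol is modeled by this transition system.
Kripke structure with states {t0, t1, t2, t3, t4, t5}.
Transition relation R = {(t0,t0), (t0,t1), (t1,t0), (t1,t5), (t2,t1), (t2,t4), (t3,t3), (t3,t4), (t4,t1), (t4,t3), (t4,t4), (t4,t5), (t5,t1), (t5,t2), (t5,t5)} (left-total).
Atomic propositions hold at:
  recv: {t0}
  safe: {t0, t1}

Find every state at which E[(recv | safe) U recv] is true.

{t0, t1}

Sat(recv | safe) = {t0, t1}
E[(recv | safe) U recv]: least fixpoint, start Z0 = Sat(recv) = {t0}, add states in Sat(recv | safe) with some successor in Z. Z1 = {t0, t1}; fixed.
Sat(E[(recv | safe) U recv]) = {t0, t1}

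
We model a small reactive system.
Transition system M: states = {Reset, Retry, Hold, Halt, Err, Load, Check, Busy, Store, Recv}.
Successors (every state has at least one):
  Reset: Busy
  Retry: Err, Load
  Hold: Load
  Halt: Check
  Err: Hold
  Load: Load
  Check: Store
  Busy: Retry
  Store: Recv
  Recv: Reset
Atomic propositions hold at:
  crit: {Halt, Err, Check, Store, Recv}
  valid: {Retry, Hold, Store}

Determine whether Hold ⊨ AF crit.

No

AF crit: least fixpoint, start Z0 = {Halt, Err, Check, Store, Recv}, add states with every successor in Z. Already a fixed point.
Sat(AF crit) = {Halt, Err, Check, Store, Recv}
Hold ∉ Sat(AF crit) = {Halt, Err, Check, Store, Recv}, so the formula does not hold at Hold.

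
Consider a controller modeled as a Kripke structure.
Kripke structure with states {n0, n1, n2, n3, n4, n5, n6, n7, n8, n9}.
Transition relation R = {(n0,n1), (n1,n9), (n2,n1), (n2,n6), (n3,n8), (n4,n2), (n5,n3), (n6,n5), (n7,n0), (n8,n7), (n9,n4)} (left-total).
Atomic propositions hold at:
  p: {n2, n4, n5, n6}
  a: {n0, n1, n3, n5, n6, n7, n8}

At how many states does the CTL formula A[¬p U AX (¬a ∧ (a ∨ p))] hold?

Sat(¬p) = {n0, n1, n3, n7, n8, n9}
Sat(¬a) = {n2, n4, n9}
Sat(a ∨ p) = {n0, n1, n2, n3, n4, n5, n6, n7, n8}
Sat(¬a ∧ (a ∨ p)) = {n2, n4}
Sat(AX (¬a ∧ (a ∨ p))) = {s : every successor in {n2, n4}} = {n4, n9}
A[¬p U AX (¬a ∧ (a ∨ p))]: least fixpoint, start Z0 = Sat(AX (¬a ∧ (a ∨ p))) = {n4, n9}, add states in Sat(¬p) with every successor in Z. Z1 = {n1, n4, n9}; Z2 = {n0, n1, n4, n9}; Z3 = {n0, n1, n4, n7, n9}; Z4 = {n0, n1, n4, n7, n8, n9}; Z5 = {n0, n1, n3, n4, n7, n8, n9}; fixed.
Sat(A[¬p U AX (¬a ∧ (a ∨ p))]) = {n0, n1, n3, n4, n7, n8, n9}
|Sat(A[¬p U AX (¬a ∧ (a ∨ p))])| = |{n0, n1, n3, n4, n7, n8, n9}| = 7.

7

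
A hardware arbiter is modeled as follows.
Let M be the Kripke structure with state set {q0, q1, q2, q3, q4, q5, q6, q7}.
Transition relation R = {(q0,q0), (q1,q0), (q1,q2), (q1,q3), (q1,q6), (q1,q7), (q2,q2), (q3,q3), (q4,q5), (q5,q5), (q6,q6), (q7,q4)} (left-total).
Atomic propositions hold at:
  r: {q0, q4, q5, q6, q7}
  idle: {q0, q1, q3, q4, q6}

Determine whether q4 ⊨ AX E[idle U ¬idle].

Yes

Sat(¬idle) = {q2, q5, q7}
E[idle U ¬idle]: least fixpoint, start Z0 = Sat(¬idle) = {q2, q5, q7}, add states in Sat(idle) with some successor in Z. Z1 = {q1, q2, q4, q5, q7}; fixed.
Sat(E[idle U ¬idle]) = {q1, q2, q4, q5, q7}
Sat(AX E[idle U ¬idle]) = {s : every successor in {q1, q2, q4, q5, q7}} = {q2, q4, q5, q7}
q4 ∈ Sat(AX E[idle U ¬idle]) = {q2, q4, q5, q7}, so the formula holds at q4.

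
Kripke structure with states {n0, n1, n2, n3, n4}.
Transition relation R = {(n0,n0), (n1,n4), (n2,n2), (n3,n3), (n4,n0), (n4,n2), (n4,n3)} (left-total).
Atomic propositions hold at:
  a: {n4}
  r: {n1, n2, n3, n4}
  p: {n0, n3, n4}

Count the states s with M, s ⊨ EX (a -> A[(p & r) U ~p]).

4

Sat(p & r) = {n3, n4}
Sat(~p) = {n1, n2}
A[(p & r) U ~p]: least fixpoint, start Z0 = Sat(~p) = {n1, n2}, add states in Sat(p & r) with every successor in Z. Already a fixed point.
Sat(A[(p & r) U ~p]) = {n1, n2}
Sat(a -> A[(p & r) U ~p]) = {n0, n1, n2, n3}
Sat(EX (a -> A[(p & r) U ~p])) = {s : some successor in {n0, n1, n2, n3}} = {n0, n2, n3, n4}
|Sat(EX (a -> A[(p & r) U ~p]))| = |{n0, n2, n3, n4}| = 4.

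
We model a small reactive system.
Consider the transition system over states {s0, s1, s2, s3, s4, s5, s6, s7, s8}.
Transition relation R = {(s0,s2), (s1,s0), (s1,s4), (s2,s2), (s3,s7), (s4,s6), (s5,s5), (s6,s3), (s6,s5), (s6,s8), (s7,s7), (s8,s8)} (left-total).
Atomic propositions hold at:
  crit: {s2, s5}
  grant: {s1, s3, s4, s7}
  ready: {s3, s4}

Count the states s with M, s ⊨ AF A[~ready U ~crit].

7

Sat(~ready) = {s0, s1, s2, s5, s6, s7, s8}
Sat(~crit) = {s0, s1, s3, s4, s6, s7, s8}
A[~ready U ~crit]: least fixpoint, start Z0 = Sat(~crit) = {s0, s1, s3, s4, s6, s7, s8}, add states in Sat(~ready) with every successor in Z. Already a fixed point.
Sat(A[~ready U ~crit]) = {s0, s1, s3, s4, s6, s7, s8}
AF A[~ready U ~crit]: least fixpoint, start Z0 = {s0, s1, s3, s4, s6, s7, s8}, add states with every successor in Z. Already a fixed point.
Sat(AF A[~ready U ~crit]) = {s0, s1, s3, s4, s6, s7, s8}
|Sat(AF A[~ready U ~crit])| = |{s0, s1, s3, s4, s6, s7, s8}| = 7.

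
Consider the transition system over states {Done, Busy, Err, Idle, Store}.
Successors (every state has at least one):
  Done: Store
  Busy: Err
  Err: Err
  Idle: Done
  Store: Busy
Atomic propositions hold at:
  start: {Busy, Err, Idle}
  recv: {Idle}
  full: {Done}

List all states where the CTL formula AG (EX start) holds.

Sat(EX start) = {s : some successor in {Busy, Err, Idle}} = {Busy, Err, Store}
AG (EX start): greatest fixpoint, start Z0 = {Busy, Err, Store}, keep only states in Sat with every successor in Z. Already a fixed point.
Sat(AG (EX start)) = {Busy, Err, Store}

{Busy, Err, Store}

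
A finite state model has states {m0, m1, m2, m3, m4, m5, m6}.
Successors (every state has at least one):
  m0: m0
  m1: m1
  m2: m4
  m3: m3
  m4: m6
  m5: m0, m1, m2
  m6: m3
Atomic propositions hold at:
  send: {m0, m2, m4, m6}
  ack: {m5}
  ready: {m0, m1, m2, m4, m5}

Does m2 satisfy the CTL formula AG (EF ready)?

EF ready: least fixpoint, start Z0 = {m0, m1, m2, m4, m5}, add states with some successor in Z. Already a fixed point.
Sat(EF ready) = {m0, m1, m2, m4, m5}
AG (EF ready): greatest fixpoint, start Z0 = {m0, m1, m2, m4, m5}, keep only states in Sat with every successor in Z. Z1 = {m0, m1, m2, m5}; Z2 = {m0, m1, m5}; Z3 = {m0, m1}; fixed.
Sat(AG (EF ready)) = {m0, m1}
m2 ∉ Sat(AG (EF ready)) = {m0, m1}, so the formula does not hold at m2.

No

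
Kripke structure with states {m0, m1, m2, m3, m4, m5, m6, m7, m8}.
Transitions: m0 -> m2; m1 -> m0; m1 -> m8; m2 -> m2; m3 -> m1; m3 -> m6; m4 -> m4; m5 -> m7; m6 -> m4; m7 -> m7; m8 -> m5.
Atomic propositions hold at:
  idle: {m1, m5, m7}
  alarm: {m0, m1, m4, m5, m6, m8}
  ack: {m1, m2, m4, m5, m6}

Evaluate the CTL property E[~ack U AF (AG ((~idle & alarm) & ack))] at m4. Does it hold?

Sat(~ack) = {m0, m3, m7, m8}
Sat(~idle) = {m0, m2, m3, m4, m6, m8}
Sat(~idle & alarm) = {m0, m4, m6, m8}
Sat((~idle & alarm) & ack) = {m4, m6}
AG ((~idle & alarm) & ack): greatest fixpoint, start Z0 = {m4, m6}, keep only states in Sat with every successor in Z. Already a fixed point.
Sat(AG ((~idle & alarm) & ack)) = {m4, m6}
AF (AG ((~idle & alarm) & ack)): least fixpoint, start Z0 = {m4, m6}, add states with every successor in Z. Already a fixed point.
Sat(AF (AG ((~idle & alarm) & ack))) = {m4, m6}
E[~ack U AF (AG ((~idle & alarm) & ack))]: least fixpoint, start Z0 = Sat(AF (AG ((~idle & alarm) & ack))) = {m4, m6}, add states in Sat(~ack) with some successor in Z. Z1 = {m3, m4, m6}; fixed.
Sat(E[~ack U AF (AG ((~idle & alarm) & ack))]) = {m3, m4, m6}
m4 ∈ Sat(E[~ack U AF (AG ((~idle & alarm) & ack))]) = {m3, m4, m6}, so the formula holds at m4.

Yes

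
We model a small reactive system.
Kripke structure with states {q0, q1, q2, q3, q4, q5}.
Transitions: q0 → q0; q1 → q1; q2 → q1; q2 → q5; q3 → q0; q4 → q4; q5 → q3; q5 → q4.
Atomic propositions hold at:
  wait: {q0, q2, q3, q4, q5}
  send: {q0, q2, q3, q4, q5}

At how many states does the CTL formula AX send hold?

4

Sat(AX send) = {s : every successor in {q0, q2, q3, q4, q5}} = {q0, q3, q4, q5}
|Sat(AX send)| = |{q0, q3, q4, q5}| = 4.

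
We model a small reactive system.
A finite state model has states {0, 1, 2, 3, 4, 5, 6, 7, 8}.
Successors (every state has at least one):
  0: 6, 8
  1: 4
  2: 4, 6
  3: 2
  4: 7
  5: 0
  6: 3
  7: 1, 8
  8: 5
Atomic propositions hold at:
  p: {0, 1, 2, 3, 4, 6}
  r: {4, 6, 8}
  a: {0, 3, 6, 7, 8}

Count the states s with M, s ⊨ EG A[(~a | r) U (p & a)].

Sat(~a) = {1, 2, 4, 5}
Sat(~a | r) = {1, 2, 4, 5, 6, 8}
Sat(p & a) = {0, 3, 6}
A[(~a | r) U (p & a)]: least fixpoint, start Z0 = Sat((p & a)) = {0, 3, 6}, add states in Sat(~a | r) with every successor in Z. Z1 = {0, 3, 5, 6}; Z2 = {0, 3, 5, 6, 8}; fixed.
Sat(A[(~a | r) U (p & a)]) = {0, 3, 5, 6, 8}
EG A[(~a | r) U (p & a)]: greatest fixpoint, start Z0 = {0, 3, 5, 6, 8}, keep only states in Sat with some successor in Z. Z1 = {0, 5, 6, 8}; Z2 = {0, 5, 8}; fixed.
Sat(EG A[(~a | r) U (p & a)]) = {0, 5, 8}
|Sat(EG A[(~a | r) U (p & a)])| = |{0, 5, 8}| = 3.

3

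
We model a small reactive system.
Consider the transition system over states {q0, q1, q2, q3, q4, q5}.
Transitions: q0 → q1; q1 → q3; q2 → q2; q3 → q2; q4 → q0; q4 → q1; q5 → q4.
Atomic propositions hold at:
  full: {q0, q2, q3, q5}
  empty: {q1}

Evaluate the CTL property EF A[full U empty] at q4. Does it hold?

A[full U empty]: least fixpoint, start Z0 = Sat(empty) = {q1}, add states in Sat(full) with every successor in Z. Z1 = {q0, q1}; fixed.
Sat(A[full U empty]) = {q0, q1}
EF A[full U empty]: least fixpoint, start Z0 = {q0, q1}, add states with some successor in Z. Z1 = {q0, q1, q4}; Z2 = {q0, q1, q4, q5}; fixed.
Sat(EF A[full U empty]) = {q0, q1, q4, q5}
q4 ∈ Sat(EF A[full U empty]) = {q0, q1, q4, q5}, so the formula holds at q4.

Yes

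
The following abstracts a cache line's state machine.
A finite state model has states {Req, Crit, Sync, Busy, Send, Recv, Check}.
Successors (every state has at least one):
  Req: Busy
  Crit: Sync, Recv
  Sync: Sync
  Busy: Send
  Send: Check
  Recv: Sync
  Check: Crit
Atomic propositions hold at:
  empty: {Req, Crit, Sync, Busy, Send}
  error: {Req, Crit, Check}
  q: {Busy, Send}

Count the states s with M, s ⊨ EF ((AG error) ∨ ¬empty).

6

AG error: greatest fixpoint, start Z0 = {Req, Crit, Check}, keep only states in Sat with every successor in Z. Z1 = {Check}; Z2 = ∅; fixed.
Sat(AG error) = ∅
Sat(¬empty) = {Recv, Check}
Sat((AG error) ∨ ¬empty) = {Recv, Check}
EF ((AG error) ∨ ¬empty): least fixpoint, start Z0 = {Recv, Check}, add states with some successor in Z. Z1 = {Crit, Send, Recv, Check}; Z2 = {Crit, Busy, Send, Recv, Check}; Z3 = {Req, Crit, Busy, Send, Recv, Check}; fixed.
Sat(EF ((AG error) ∨ ¬empty)) = {Req, Crit, Busy, Send, Recv, Check}
|Sat(EF ((AG error) ∨ ¬empty))| = |{Req, Crit, Busy, Send, Recv, Check}| = 6.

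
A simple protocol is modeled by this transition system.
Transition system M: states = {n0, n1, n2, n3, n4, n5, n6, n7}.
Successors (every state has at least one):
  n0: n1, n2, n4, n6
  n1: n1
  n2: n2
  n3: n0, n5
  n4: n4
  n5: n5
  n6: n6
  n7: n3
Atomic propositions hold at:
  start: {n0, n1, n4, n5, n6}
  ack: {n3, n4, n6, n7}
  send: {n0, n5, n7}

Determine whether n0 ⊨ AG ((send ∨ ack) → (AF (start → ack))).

Sat(send ∨ ack) = {n0, n3, n4, n5, n6, n7}
Sat(start → ack) = {n2, n3, n4, n6, n7}
AF (start → ack): least fixpoint, start Z0 = {n2, n3, n4, n6, n7}, add states with every successor in Z. Already a fixed point.
Sat(AF (start → ack)) = {n2, n3, n4, n6, n7}
Sat((send ∨ ack) → (AF (start → ack))) = {n1, n2, n3, n4, n6, n7}
AG ((send ∨ ack) → (AF (start → ack))): greatest fixpoint, start Z0 = {n1, n2, n3, n4, n6, n7}, keep only states in Sat with every successor in Z. Z1 = {n1, n2, n4, n6, n7}; Z2 = {n1, n2, n4, n6}; fixed.
Sat(AG ((send ∨ ack) → (AF (start → ack)))) = {n1, n2, n4, n6}
n0 ∉ Sat(AG ((send ∨ ack) → (AF (start → ack)))) = {n1, n2, n4, n6}, so the formula does not hold at n0.

No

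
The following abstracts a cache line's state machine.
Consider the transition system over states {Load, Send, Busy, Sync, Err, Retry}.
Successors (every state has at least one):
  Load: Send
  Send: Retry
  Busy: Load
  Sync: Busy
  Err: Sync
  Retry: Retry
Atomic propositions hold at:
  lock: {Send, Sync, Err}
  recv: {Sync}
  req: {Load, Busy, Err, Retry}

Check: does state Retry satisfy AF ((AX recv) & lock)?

Sat(AX recv) = {s : every successor in {Sync}} = {Err}
Sat((AX recv) & lock) = {Err}
AF ((AX recv) & lock): least fixpoint, start Z0 = {Err}, add states with every successor in Z. Already a fixed point.
Sat(AF ((AX recv) & lock)) = {Err}
Retry ∉ Sat(AF ((AX recv) & lock)) = {Err}, so the formula does not hold at Retry.

No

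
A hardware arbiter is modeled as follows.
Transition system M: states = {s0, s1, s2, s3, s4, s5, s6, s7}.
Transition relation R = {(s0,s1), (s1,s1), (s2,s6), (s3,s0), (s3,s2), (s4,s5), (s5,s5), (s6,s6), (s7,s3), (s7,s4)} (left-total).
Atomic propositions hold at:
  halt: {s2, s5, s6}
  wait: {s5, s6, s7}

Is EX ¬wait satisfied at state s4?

Sat(¬wait) = {s0, s1, s2, s3, s4}
Sat(EX ¬wait) = {s : some successor in {s0, s1, s2, s3, s4}} = {s0, s1, s3, s7}
s4 ∉ Sat(EX ¬wait) = {s0, s1, s3, s7}, so the formula does not hold at s4.

No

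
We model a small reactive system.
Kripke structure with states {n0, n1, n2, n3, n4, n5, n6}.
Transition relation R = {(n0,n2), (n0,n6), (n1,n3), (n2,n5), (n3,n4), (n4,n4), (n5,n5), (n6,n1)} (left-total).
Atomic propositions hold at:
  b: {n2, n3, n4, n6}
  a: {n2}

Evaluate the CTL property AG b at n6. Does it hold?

AG b: greatest fixpoint, start Z0 = {n2, n3, n4, n6}, keep only states in Sat with every successor in Z. Z1 = {n3, n4}; fixed.
Sat(AG b) = {n3, n4}
n6 ∉ Sat(AG b) = {n3, n4}, so the formula does not hold at n6.

No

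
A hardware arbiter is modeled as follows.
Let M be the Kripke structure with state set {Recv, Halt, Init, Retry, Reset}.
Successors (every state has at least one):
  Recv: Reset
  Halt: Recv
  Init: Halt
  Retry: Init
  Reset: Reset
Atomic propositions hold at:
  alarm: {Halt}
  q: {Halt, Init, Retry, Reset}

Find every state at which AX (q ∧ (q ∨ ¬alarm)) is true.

Sat(¬alarm) = {Recv, Init, Retry, Reset}
Sat(q ∨ ¬alarm) = {Recv, Halt, Init, Retry, Reset}
Sat(q ∧ (q ∨ ¬alarm)) = {Halt, Init, Retry, Reset}
Sat(AX (q ∧ (q ∨ ¬alarm))) = {s : every successor in {Halt, Init, Retry, Reset}} = {Recv, Init, Retry, Reset}

{Recv, Init, Retry, Reset}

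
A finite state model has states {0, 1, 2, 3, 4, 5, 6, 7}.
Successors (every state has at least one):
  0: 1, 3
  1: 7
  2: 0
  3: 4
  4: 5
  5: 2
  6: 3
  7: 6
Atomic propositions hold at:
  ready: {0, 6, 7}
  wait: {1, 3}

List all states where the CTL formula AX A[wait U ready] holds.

A[wait U ready]: least fixpoint, start Z0 = Sat(ready) = {0, 6, 7}, add states in Sat(wait) with every successor in Z. Z1 = {0, 1, 6, 7}; fixed.
Sat(A[wait U ready]) = {0, 1, 6, 7}
Sat(AX A[wait U ready]) = {s : every successor in {0, 1, 6, 7}} = {1, 2, 7}

{1, 2, 7}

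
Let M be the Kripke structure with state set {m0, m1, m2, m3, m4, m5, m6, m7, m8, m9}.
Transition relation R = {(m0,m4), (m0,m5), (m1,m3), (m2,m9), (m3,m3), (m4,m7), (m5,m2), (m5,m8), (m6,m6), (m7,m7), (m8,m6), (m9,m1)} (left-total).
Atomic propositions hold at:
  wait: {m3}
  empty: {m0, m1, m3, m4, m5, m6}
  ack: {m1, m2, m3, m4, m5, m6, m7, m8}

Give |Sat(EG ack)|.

7

EG ack: greatest fixpoint, start Z0 = {m1, m2, m3, m4, m5, m6, m7, m8}, keep only states in Sat with some successor in Z. Z1 = {m1, m3, m4, m5, m6, m7, m8}; fixed.
Sat(EG ack) = {m1, m3, m4, m5, m6, m7, m8}
|Sat(EG ack)| = |{m1, m3, m4, m5, m6, m7, m8}| = 7.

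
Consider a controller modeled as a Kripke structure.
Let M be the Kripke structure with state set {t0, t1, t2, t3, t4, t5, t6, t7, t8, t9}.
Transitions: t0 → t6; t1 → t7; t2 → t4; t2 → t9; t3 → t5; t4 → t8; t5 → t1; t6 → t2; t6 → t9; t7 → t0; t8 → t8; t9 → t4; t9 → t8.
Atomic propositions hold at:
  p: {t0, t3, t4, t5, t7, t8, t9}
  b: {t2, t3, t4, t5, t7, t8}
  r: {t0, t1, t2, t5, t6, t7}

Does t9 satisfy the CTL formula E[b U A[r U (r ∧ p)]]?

No

Sat(r ∧ p) = {t0, t5, t7}
A[r U (r ∧ p)]: least fixpoint, start Z0 = Sat((r ∧ p)) = {t0, t5, t7}, add states in Sat(r) with every successor in Z. Z1 = {t0, t1, t5, t7}; fixed.
Sat(A[r U (r ∧ p)]) = {t0, t1, t5, t7}
E[b U A[r U (r ∧ p)]]: least fixpoint, start Z0 = Sat(A[r U (r ∧ p)]) = {t0, t1, t5, t7}, add states in Sat(b) with some successor in Z. Z1 = {t0, t1, t3, t5, t7}; fixed.
Sat(E[b U A[r U (r ∧ p)]]) = {t0, t1, t3, t5, t7}
t9 ∉ Sat(E[b U A[r U (r ∧ p)]]) = {t0, t1, t3, t5, t7}, so the formula does not hold at t9.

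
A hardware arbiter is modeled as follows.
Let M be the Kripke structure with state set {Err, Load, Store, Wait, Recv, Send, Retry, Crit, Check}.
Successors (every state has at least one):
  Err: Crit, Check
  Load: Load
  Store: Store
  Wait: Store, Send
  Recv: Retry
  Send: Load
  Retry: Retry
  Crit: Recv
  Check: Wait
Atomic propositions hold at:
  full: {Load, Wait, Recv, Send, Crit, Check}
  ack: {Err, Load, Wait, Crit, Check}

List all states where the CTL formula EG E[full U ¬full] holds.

{Err, Store, Wait, Recv, Retry, Crit, Check}

Sat(¬full) = {Err, Store, Retry}
E[full U ¬full]: least fixpoint, start Z0 = Sat(¬full) = {Err, Store, Retry}, add states in Sat(full) with some successor in Z. Z1 = {Err, Store, Wait, Recv, Retry}; Z2 = {Err, Store, Wait, Recv, Retry, Crit, Check}; fixed.
Sat(E[full U ¬full]) = {Err, Store, Wait, Recv, Retry, Crit, Check}
EG E[full U ¬full]: greatest fixpoint, start Z0 = {Err, Store, Wait, Recv, Retry, Crit, Check}, keep only states in Sat with some successor in Z. Already a fixed point.
Sat(EG E[full U ¬full]) = {Err, Store, Wait, Recv, Retry, Crit, Check}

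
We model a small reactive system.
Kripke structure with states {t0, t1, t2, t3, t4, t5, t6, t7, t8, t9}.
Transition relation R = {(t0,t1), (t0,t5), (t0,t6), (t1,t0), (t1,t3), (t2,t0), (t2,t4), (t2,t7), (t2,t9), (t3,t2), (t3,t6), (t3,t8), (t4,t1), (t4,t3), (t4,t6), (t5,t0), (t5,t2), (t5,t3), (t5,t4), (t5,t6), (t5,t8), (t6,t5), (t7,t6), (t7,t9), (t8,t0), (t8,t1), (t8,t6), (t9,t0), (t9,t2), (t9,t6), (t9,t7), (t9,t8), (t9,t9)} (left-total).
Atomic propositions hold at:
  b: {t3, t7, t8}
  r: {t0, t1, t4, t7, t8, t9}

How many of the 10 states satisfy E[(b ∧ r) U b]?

Sat(b ∧ r) = {t7, t8}
E[(b ∧ r) U b]: least fixpoint, start Z0 = Sat(b) = {t3, t7, t8}, add states in Sat(b ∧ r) with some successor in Z. Already a fixed point.
Sat(E[(b ∧ r) U b]) = {t3, t7, t8}
|Sat(E[(b ∧ r) U b])| = |{t3, t7, t8}| = 3.

3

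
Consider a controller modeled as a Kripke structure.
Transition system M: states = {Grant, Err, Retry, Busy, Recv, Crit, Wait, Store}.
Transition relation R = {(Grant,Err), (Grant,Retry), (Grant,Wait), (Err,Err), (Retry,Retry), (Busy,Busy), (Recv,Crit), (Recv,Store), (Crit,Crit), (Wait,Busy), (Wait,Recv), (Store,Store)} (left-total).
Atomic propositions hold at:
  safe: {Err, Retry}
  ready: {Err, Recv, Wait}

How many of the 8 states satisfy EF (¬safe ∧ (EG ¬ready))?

Sat(¬safe) = {Grant, Busy, Recv, Crit, Wait, Store}
Sat(¬ready) = {Grant, Retry, Busy, Crit, Store}
EG ¬ready: greatest fixpoint, start Z0 = {Grant, Retry, Busy, Crit, Store}, keep only states in Sat with some successor in Z. Already a fixed point.
Sat(EG ¬ready) = {Grant, Retry, Busy, Crit, Store}
Sat(¬safe ∧ (EG ¬ready)) = {Grant, Busy, Crit, Store}
EF (¬safe ∧ (EG ¬ready)): least fixpoint, start Z0 = {Grant, Busy, Crit, Store}, add states with some successor in Z. Z1 = {Grant, Busy, Recv, Crit, Wait, Store}; fixed.
Sat(EF (¬safe ∧ (EG ¬ready))) = {Grant, Busy, Recv, Crit, Wait, Store}
|Sat(EF (¬safe ∧ (EG ¬ready)))| = |{Grant, Busy, Recv, Crit, Wait, Store}| = 6.

6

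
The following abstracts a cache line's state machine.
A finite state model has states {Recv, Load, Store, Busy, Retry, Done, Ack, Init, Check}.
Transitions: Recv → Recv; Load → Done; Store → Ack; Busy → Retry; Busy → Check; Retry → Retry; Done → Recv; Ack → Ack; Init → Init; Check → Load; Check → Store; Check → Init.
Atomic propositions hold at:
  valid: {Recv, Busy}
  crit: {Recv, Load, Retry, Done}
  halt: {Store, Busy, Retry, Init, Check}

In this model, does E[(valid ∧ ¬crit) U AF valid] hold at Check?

Sat(¬crit) = {Store, Busy, Ack, Init, Check}
Sat(valid ∧ ¬crit) = {Busy}
AF valid: least fixpoint, start Z0 = {Recv, Busy}, add states with every successor in Z. Z1 = {Recv, Busy, Done}; Z2 = {Recv, Load, Busy, Done}; fixed.
Sat(AF valid) = {Recv, Load, Busy, Done}
E[(valid ∧ ¬crit) U AF valid]: least fixpoint, start Z0 = Sat(AF valid) = {Recv, Load, Busy, Done}, add states in Sat(valid ∧ ¬crit) with some successor in Z. Already a fixed point.
Sat(E[(valid ∧ ¬crit) U AF valid]) = {Recv, Load, Busy, Done}
Check ∉ Sat(E[(valid ∧ ¬crit) U AF valid]) = {Recv, Load, Busy, Done}, so the formula does not hold at Check.

No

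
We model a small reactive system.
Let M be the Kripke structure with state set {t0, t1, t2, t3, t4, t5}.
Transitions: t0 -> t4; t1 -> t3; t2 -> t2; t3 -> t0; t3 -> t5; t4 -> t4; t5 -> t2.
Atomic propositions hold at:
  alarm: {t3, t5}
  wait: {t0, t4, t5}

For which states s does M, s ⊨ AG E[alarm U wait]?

E[alarm U wait]: least fixpoint, start Z0 = Sat(wait) = {t0, t4, t5}, add states in Sat(alarm) with some successor in Z. Z1 = {t0, t3, t4, t5}; fixed.
Sat(E[alarm U wait]) = {t0, t3, t4, t5}
AG E[alarm U wait]: greatest fixpoint, start Z0 = {t0, t3, t4, t5}, keep only states in Sat with every successor in Z. Z1 = {t0, t3, t4}; Z2 = {t0, t4}; fixed.
Sat(AG E[alarm U wait]) = {t0, t4}

{t0, t4}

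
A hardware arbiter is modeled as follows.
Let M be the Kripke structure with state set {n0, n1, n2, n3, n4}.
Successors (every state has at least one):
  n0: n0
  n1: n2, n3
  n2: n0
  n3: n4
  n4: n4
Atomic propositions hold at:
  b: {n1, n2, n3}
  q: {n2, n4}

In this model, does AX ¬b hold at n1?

Sat(¬b) = {n0, n4}
Sat(AX ¬b) = {s : every successor in {n0, n4}} = {n0, n2, n3, n4}
n1 ∉ Sat(AX ¬b) = {n0, n2, n3, n4}, so the formula does not hold at n1.

No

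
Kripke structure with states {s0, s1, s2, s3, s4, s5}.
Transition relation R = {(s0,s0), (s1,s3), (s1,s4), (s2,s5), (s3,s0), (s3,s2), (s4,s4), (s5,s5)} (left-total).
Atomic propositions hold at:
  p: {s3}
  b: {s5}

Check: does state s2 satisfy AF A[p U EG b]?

EG b: greatest fixpoint, start Z0 = {s5}, keep only states in Sat with some successor in Z. Already a fixed point.
Sat(EG b) = {s5}
A[p U EG b]: least fixpoint, start Z0 = Sat(EG b) = {s5}, add states in Sat(p) with every successor in Z. Already a fixed point.
Sat(A[p U EG b]) = {s5}
AF A[p U EG b]: least fixpoint, start Z0 = {s5}, add states with every successor in Z. Z1 = {s2, s5}; fixed.
Sat(AF A[p U EG b]) = {s2, s5}
s2 ∈ Sat(AF A[p U EG b]) = {s2, s5}, so the formula holds at s2.

Yes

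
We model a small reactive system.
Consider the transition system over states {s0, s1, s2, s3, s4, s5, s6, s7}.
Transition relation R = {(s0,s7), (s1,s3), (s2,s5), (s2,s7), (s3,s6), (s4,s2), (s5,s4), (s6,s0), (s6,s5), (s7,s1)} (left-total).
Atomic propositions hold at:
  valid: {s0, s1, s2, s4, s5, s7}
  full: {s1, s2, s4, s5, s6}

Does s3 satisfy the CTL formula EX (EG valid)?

No

EG valid: greatest fixpoint, start Z0 = {s0, s1, s2, s4, s5, s7}, keep only states in Sat with some successor in Z. Z1 = {s0, s2, s4, s5, s7}; Z2 = {s0, s2, s4, s5}; Z3 = {s2, s4, s5}; fixed.
Sat(EG valid) = {s2, s4, s5}
Sat(EX (EG valid)) = {s : some successor in {s2, s4, s5}} = {s2, s4, s5, s6}
s3 ∉ Sat(EX (EG valid)) = {s2, s4, s5, s6}, so the formula does not hold at s3.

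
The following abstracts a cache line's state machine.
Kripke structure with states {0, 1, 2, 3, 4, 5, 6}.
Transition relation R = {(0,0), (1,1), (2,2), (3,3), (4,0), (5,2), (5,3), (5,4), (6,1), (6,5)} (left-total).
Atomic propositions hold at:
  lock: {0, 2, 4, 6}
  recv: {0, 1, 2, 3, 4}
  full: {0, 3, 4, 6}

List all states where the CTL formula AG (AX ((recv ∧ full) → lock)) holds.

Sat(recv ∧ full) = {0, 3, 4}
Sat((recv ∧ full) → lock) = {0, 1, 2, 4, 5, 6}
Sat(AX ((recv ∧ full) → lock)) = {s : every successor in {0, 1, 2, 4, 5, 6}} = {0, 1, 2, 4, 6}
AG (AX ((recv ∧ full) → lock)): greatest fixpoint, start Z0 = {0, 1, 2, 4, 6}, keep only states in Sat with every successor in Z. Z1 = {0, 1, 2, 4}; fixed.
Sat(AG (AX ((recv ∧ full) → lock))) = {0, 1, 2, 4}

{0, 1, 2, 4}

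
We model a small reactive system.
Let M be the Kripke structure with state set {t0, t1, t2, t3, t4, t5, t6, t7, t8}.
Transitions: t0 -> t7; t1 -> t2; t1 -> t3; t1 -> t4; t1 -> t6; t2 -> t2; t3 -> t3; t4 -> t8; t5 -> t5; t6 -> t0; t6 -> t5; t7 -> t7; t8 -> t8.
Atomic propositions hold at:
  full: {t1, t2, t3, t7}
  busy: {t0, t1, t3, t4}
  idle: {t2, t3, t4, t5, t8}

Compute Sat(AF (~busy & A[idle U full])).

{t0, t2, t7}

Sat(~busy) = {t2, t5, t6, t7, t8}
A[idle U full]: least fixpoint, start Z0 = Sat(full) = {t1, t2, t3, t7}, add states in Sat(idle) with every successor in Z. Already a fixed point.
Sat(A[idle U full]) = {t1, t2, t3, t7}
Sat(~busy & A[idle U full]) = {t2, t7}
AF (~busy & A[idle U full]): least fixpoint, start Z0 = {t2, t7}, add states with every successor in Z. Z1 = {t0, t2, t7}; fixed.
Sat(AF (~busy & A[idle U full])) = {t0, t2, t7}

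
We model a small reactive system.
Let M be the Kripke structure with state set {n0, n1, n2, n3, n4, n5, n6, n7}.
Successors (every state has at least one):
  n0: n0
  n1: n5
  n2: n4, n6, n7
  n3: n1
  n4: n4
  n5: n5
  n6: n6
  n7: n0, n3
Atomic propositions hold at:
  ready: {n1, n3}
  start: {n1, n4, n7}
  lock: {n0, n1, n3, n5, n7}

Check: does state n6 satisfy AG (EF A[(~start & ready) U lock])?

No

Sat(~start) = {n0, n2, n3, n5, n6}
Sat(~start & ready) = {n3}
A[(~start & ready) U lock]: least fixpoint, start Z0 = Sat(lock) = {n0, n1, n3, n5, n7}, add states in Sat(~start & ready) with every successor in Z. Already a fixed point.
Sat(A[(~start & ready) U lock]) = {n0, n1, n3, n5, n7}
EF A[(~start & ready) U lock]: least fixpoint, start Z0 = {n0, n1, n3, n5, n7}, add states with some successor in Z. Z1 = {n0, n1, n2, n3, n5, n7}; fixed.
Sat(EF A[(~start & ready) U lock]) = {n0, n1, n2, n3, n5, n7}
AG (EF A[(~start & ready) U lock]): greatest fixpoint, start Z0 = {n0, n1, n2, n3, n5, n7}, keep only states in Sat with every successor in Z. Z1 = {n0, n1, n3, n5, n7}; fixed.
Sat(AG (EF A[(~start & ready) U lock])) = {n0, n1, n3, n5, n7}
n6 ∉ Sat(AG (EF A[(~start & ready) U lock])) = {n0, n1, n3, n5, n7}, so the formula does not hold at n6.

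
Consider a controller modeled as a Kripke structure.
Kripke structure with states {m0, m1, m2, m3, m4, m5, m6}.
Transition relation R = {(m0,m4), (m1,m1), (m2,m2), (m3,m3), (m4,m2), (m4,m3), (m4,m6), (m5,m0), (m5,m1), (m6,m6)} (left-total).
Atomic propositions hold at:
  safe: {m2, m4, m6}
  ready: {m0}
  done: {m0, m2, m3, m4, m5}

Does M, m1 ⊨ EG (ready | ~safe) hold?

Yes

Sat(~safe) = {m0, m1, m3, m5}
Sat(ready | ~safe) = {m0, m1, m3, m5}
EG (ready | ~safe): greatest fixpoint, start Z0 = {m0, m1, m3, m5}, keep only states in Sat with some successor in Z. Z1 = {m1, m3, m5}; fixed.
Sat(EG (ready | ~safe)) = {m1, m3, m5}
m1 ∈ Sat(EG (ready | ~safe)) = {m1, m3, m5}, so the formula holds at m1.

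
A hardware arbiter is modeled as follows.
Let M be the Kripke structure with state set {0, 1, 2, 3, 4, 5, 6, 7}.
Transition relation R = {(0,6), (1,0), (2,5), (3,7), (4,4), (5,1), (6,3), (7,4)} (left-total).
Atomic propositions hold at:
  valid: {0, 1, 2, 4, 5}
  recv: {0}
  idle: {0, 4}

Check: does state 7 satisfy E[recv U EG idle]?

EG idle: greatest fixpoint, start Z0 = {0, 4}, keep only states in Sat with some successor in Z. Z1 = {4}; fixed.
Sat(EG idle) = {4}
E[recv U EG idle]: least fixpoint, start Z0 = Sat(EG idle) = {4}, add states in Sat(recv) with some successor in Z. Already a fixed point.
Sat(E[recv U EG idle]) = {4}
7 ∉ Sat(E[recv U EG idle]) = {4}, so the formula does not hold at 7.

No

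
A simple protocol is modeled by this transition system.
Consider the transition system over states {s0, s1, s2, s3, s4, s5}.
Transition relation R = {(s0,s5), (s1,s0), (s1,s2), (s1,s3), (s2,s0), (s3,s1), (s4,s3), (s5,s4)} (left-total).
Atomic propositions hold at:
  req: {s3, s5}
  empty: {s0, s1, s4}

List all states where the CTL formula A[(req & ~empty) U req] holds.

Sat(~empty) = {s2, s3, s5}
Sat(req & ~empty) = {s3, s5}
A[(req & ~empty) U req]: least fixpoint, start Z0 = Sat(req) = {s3, s5}, add states in Sat(req & ~empty) with every successor in Z. Already a fixed point.
Sat(A[(req & ~empty) U req]) = {s3, s5}

{s3, s5}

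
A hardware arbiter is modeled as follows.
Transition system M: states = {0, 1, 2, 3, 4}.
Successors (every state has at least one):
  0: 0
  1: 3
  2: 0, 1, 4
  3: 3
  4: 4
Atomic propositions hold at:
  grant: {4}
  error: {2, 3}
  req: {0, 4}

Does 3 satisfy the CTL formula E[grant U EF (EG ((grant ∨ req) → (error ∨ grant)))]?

Yes

Sat(grant ∨ req) = {0, 4}
Sat(error ∨ grant) = {2, 3, 4}
Sat((grant ∨ req) → (error ∨ grant)) = {1, 2, 3, 4}
EG ((grant ∨ req) → (error ∨ grant)): greatest fixpoint, start Z0 = {1, 2, 3, 4}, keep only states in Sat with some successor in Z. Already a fixed point.
Sat(EG ((grant ∨ req) → (error ∨ grant))) = {1, 2, 3, 4}
EF (EG ((grant ∨ req) → (error ∨ grant))): least fixpoint, start Z0 = {1, 2, 3, 4}, add states with some successor in Z. Already a fixed point.
Sat(EF (EG ((grant ∨ req) → (error ∨ grant)))) = {1, 2, 3, 4}
E[grant U EF (EG ((grant ∨ req) → (error ∨ grant)))]: least fixpoint, start Z0 = Sat(EF (EG ((grant ∨ req) → (error ∨ grant)))) = {1, 2, 3, 4}, add states in Sat(grant) with some successor in Z. Already a fixed point.
Sat(E[grant U EF (EG ((grant ∨ req) → (error ∨ grant)))]) = {1, 2, 3, 4}
3 ∈ Sat(E[grant U EF (EG ((grant ∨ req) → (error ∨ grant)))]) = {1, 2, 3, 4}, so the formula holds at 3.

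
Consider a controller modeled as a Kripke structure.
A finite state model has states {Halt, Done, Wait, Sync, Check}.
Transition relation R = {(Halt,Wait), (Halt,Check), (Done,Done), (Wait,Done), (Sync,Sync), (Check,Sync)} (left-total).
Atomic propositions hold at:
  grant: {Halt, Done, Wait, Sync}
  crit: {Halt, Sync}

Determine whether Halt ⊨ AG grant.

AG grant: greatest fixpoint, start Z0 = {Halt, Done, Wait, Sync}, keep only states in Sat with every successor in Z. Z1 = {Done, Wait, Sync}; fixed.
Sat(AG grant) = {Done, Wait, Sync}
Halt ∉ Sat(AG grant) = {Done, Wait, Sync}, so the formula does not hold at Halt.

No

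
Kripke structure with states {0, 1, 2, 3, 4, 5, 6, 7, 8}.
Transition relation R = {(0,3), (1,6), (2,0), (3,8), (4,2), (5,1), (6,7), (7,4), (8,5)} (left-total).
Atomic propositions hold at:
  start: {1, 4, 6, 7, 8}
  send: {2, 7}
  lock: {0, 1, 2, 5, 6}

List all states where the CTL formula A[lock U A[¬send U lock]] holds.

{0, 1, 2, 3, 4, 5, 6, 8}

Sat(¬send) = {0, 1, 3, 4, 5, 6, 8}
A[¬send U lock]: least fixpoint, start Z0 = Sat(lock) = {0, 1, 2, 5, 6}, add states in Sat(¬send) with every successor in Z. Z1 = {0, 1, 2, 4, 5, 6, 8}; Z2 = {0, 1, 2, 3, 4, 5, 6, 8}; fixed.
Sat(A[¬send U lock]) = {0, 1, 2, 3, 4, 5, 6, 8}
A[lock U A[¬send U lock]]: least fixpoint, start Z0 = Sat(A[¬send U lock]) = {0, 1, 2, 3, 4, 5, 6, 8}, add states in Sat(lock) with every successor in Z. Already a fixed point.
Sat(A[lock U A[¬send U lock]]) = {0, 1, 2, 3, 4, 5, 6, 8}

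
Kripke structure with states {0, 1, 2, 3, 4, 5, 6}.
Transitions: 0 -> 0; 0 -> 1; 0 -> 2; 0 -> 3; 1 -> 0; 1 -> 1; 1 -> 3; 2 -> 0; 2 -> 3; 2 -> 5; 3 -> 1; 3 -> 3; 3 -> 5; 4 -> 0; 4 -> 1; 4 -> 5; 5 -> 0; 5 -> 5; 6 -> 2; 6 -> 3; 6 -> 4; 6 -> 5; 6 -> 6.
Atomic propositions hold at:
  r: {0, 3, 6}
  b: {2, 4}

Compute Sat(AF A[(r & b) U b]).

Sat(r & b) = ∅
A[(r & b) U b]: least fixpoint, start Z0 = Sat(b) = {2, 4}, add states in Sat(r & b) with every successor in Z. Already a fixed point.
Sat(A[(r & b) U b]) = {2, 4}
AF A[(r & b) U b]: least fixpoint, start Z0 = {2, 4}, add states with every successor in Z. Already a fixed point.
Sat(AF A[(r & b) U b]) = {2, 4}

{2, 4}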